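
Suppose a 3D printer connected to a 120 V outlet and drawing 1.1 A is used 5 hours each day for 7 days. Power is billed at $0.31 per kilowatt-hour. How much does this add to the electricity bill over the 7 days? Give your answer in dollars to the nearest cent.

Power = 1.1 A × 120 V = 132 W = 0.132 kW
Runtime = 5 h/day × 7 days = 35 h
Energy = 0.132 kW × 35 h = 4.62 kWh
Cost = 4.62 kWh × $0.31/kWh = $1.43

$1.43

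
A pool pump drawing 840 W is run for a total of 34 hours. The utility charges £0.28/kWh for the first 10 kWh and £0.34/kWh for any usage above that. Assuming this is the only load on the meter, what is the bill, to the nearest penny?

Energy = 0.84 kW × 34 h = 28.56 kWh
Tier 1 (0–10 kWh): 10 × £0.28 = £2.8
Above 10 kWh: 18.56 × £0.34 = £6.3104
Bill = £9.11

£9.11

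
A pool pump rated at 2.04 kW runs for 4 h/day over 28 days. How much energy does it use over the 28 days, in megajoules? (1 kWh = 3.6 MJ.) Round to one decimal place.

822.5 MJ

Runtime = 4 h/day × 28 days = 112 h
Energy = 2.04 kW × 112 h = 228.48 kWh
= 228.48 × 3.6 MJ = 822.5 MJ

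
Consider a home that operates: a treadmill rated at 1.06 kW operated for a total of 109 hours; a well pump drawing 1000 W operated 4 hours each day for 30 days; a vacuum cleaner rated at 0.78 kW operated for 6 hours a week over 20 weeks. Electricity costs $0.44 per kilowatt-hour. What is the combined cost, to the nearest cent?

$144.82

treadmill: 1.06 kW × 109 h = 115.54 kWh
well pump: Runtime = 4 h/day × 30 days = 120 h
well pump: 1 kW × 120 h = 120 kWh
vacuum cleaner: Runtime = 6 h/week × 20 weeks = 120 h
vacuum cleaner: 0.78 kW × 120 h = 93.6 kWh
Total energy = 329.14 kWh
Cost = 329.14 × $0.44 = $144.82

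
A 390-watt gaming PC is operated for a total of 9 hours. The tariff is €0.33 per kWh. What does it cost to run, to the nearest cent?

€1.16

Energy = 0.39 kW × 9 h = 3.51 kWh
Cost = 3.51 kWh × €0.33/kWh = €1.16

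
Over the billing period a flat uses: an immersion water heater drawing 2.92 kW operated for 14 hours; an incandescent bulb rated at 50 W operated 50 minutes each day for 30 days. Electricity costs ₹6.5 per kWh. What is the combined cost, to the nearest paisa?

₹273.85

immersion water heater: 2.92 kW × 14 h = 40.88 kWh
incandescent bulb: Runtime = 50 min × 30 = 1500 min = 25 h
incandescent bulb: 0.05 kW × 25 h = 1.25 kWh
Total energy = 42.13 kWh
Cost = 42.13 × ₹6.5 = ₹273.85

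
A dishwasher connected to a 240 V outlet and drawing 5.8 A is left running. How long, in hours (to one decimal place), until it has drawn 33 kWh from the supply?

Power = 5.8 A × 240 V = 1392 W = 1.392 kW
Hours = 33 kWh ÷ 1.392 kW = 23.7 h

23.7 h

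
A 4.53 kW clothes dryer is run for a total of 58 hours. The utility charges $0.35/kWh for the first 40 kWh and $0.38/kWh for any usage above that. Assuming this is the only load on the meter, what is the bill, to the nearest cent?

Energy = 4.53 kW × 58 h = 262.74 kWh
Tier 1 (0–40 kWh): 40 × $0.35 = $14
Above 40 kWh: 222.74 × $0.38 = $84.6412
Bill = $98.64

$98.64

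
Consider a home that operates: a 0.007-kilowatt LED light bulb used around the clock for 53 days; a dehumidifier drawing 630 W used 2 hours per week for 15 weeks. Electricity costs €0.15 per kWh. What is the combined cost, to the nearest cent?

LED light bulb: Runtime = 24 h × 53 = 1272 h
LED light bulb: 0.007 kW × 1272 h = 8.904 kWh
dehumidifier: Runtime = 2 h/week × 15 weeks = 30 h
dehumidifier: 0.63 kW × 30 h = 18.9 kWh
Total energy = 27.804 kWh
Cost = 27.804 × €0.15 = €4.17

€4.17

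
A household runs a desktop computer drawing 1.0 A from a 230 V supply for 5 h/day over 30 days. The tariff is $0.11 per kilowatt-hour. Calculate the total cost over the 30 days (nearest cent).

Power = 1.0 A × 230 V = 230 W = 0.23 kW
Runtime = 5 h/day × 30 days = 150 h
Energy = 0.23 kW × 150 h = 34.5 kWh
Cost = 34.5 kWh × $0.11/kWh = $3.80

$3.80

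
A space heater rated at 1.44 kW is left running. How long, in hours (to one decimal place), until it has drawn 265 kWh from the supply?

184.0 h

Hours = 265 kWh ÷ 1.44 kW = 184.0 h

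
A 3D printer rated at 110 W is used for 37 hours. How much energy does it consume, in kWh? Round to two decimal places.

4.07 kWh

Energy = 0.11 kW × 37 h = 4.07 kWh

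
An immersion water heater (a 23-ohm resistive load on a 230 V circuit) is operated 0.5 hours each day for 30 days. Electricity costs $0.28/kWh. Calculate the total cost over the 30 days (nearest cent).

$9.66

Power = V²/R = 230²/23 = 2300 W = 2.3 kW
Runtime = 0.5 h/day × 30 days = 15 h
Energy = 2.3 kW × 15 h = 34.5 kWh
Cost = 34.5 kWh × $0.28/kWh = $9.66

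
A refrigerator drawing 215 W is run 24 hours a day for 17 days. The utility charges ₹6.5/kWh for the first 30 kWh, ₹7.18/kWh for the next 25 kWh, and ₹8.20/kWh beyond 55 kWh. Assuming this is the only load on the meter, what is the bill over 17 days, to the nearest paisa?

₹642.80

Runtime = 24 h × 17 = 408 h
Energy = 0.215 kW × 408 h = 87.72 kWh
Tier 1 (0–30 kWh): 30 × ₹6.5 = ₹195
Tier 2 (30–55 kWh): 25 × ₹7.18 = ₹179.5
Above 55 kWh: 32.72 × ₹8.20 = ₹268.304
Bill = ₹642.80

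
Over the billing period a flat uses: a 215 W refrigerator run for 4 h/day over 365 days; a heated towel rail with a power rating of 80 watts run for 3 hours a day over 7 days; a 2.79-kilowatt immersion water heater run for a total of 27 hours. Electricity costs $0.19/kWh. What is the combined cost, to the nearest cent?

refrigerator: Runtime = 4 h/day × 365 days = 1460 h
refrigerator: 0.215 kW × 1460 h = 313.9 kWh
heated towel rail: Runtime = 3 h/day × 7 days = 21 h
heated towel rail: 0.08 kW × 21 h = 1.68 kWh
immersion water heater: 2.79 kW × 27 h = 75.33 kWh
Total energy = 390.91 kWh
Cost = 390.91 × $0.19 = $74.27

$74.27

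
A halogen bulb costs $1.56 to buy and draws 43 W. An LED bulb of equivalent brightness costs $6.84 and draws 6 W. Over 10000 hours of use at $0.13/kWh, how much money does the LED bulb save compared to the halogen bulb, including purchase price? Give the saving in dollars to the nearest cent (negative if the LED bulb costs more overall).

halogen bulb: $1.56 + (43/1000) kW × 10000 h × $0.13 = $1.56 + $55.9 = $57.46
LED bulb: $6.84 + (6/1000) kW × 10000 h × $0.13 = $6.84 + $7.8 = $14.64
Saving = $57.46 − $14.64 = $42.82

$42.82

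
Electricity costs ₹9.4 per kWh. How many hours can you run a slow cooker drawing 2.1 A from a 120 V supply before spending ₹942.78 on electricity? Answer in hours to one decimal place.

398.0 h

Power = 2.1 A × 120 V = 252 W = 0.252 kW
Energy available = ₹942.78 ÷ ₹9.4/kWh = 100.2957 kWh
Hours = 100.2957 kWh ÷ 0.252 kW = 398.0 h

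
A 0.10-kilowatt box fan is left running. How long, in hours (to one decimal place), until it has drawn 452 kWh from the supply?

4520.0 h

Hours = 452 kWh ÷ 0.1 kW = 4520.0 h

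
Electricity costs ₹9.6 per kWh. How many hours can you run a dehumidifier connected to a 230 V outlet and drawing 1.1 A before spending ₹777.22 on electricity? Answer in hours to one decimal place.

Power = 1.1 A × 230 V = 253 W = 0.253 kW
Energy available = ₹777.22 ÷ ₹9.6/kWh = 80.9604 kWh
Hours = 80.9604 kWh ÷ 0.253 kW = 320.0 h

320.0 h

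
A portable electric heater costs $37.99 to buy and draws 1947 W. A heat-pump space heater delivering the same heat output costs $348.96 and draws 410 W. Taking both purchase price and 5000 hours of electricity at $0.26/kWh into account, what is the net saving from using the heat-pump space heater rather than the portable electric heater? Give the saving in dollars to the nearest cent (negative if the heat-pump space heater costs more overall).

portable electric heater: $37.99 + (1947/1000) kW × 5000 h × $0.26 = $37.99 + $2531.1 = $2569.09
heat-pump space heater: $348.96 + (410/1000) kW × 5000 h × $0.26 = $348.96 + $533 = $881.96
Saving = $2569.09 − $881.96 = $1687.13

$1687.13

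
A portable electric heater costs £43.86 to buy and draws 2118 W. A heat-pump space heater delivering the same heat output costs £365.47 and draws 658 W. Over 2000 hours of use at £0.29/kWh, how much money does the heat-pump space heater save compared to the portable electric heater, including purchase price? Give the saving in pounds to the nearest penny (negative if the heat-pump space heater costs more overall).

portable electric heater: £43.86 + (2118/1000) kW × 2000 h × £0.29 = £43.86 + £1228.44 = £1272.3
heat-pump space heater: £365.47 + (658/1000) kW × 2000 h × £0.29 = £365.47 + £381.64 = £747.11
Saving = £1272.3 − £747.11 = £525.19

£525.19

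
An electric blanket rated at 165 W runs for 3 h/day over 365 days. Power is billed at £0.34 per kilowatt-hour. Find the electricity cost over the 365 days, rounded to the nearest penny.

£61.43

Runtime = 3 h/day × 365 days = 1095 h
Energy = 0.165 kW × 1095 h = 180.675 kWh
Cost = 180.675 kWh × £0.34/kWh = £61.43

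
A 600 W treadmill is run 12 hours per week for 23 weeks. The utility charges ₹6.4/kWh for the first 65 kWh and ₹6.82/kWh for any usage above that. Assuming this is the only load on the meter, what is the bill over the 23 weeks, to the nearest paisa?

Runtime = 12 h/week × 23 weeks = 276 h
Energy = 0.6 kW × 276 h = 165.6 kWh
Tier 1 (0–65 kWh): 65 × ₹6.4 = ₹416
Above 65 kWh: 100.6 × ₹6.82 = ₹686.092
Bill = ₹1102.09

₹1102.09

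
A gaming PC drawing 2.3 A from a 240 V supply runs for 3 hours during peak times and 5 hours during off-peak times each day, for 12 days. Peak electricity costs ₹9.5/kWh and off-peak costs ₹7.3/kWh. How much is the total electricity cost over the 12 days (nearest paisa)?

₹430.56

Power = 2.3 A × 240 V = 552 W = 0.552 kW
Peak energy = 0.552 kW × 3 h × 12 = 19.872 kWh
Off-peak energy = 0.552 kW × 5 h × 12 = 33.12 kWh
Cost = 19.872 × ₹9.5 + 33.12 × ₹7.3 = ₹188.784 + ₹241.776 = ₹430.56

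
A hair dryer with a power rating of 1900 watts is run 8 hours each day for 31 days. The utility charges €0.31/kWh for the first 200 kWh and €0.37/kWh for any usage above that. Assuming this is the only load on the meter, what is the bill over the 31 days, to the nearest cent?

Runtime = 8 h/day × 31 days = 248 h
Energy = 1.9 kW × 248 h = 471.2 kWh
Tier 1 (0–200 kWh): 200 × €0.31 = €62
Above 200 kWh: 271.2 × €0.37 = €100.344
Bill = €162.34

€162.34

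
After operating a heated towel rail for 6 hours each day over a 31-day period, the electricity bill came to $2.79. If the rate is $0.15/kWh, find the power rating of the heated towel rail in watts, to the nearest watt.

100 W

Energy = $2.79 ÷ $0.15/kWh = 18.6 kWh
Runtime = 6 h/day × 31 days = 186 h
Power = 18.6 kWh ÷ 186 h = 0.1 kW = 100 W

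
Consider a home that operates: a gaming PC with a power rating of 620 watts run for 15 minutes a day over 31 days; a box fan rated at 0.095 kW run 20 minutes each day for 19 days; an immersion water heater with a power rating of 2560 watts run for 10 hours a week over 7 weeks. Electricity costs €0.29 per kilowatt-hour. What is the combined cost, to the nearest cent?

€53.54

gaming PC: Runtime = 15 min × 31 = 465 min = 7.75 h
gaming PC: 0.62 kW × 7.75 h = 4.805 kWh
box fan: Runtime = 20 min × 19 = 380 min = 6.333333… h
box fan: 0.095 kW × 6.333333… h = 0.601666… kWh
immersion water heater: Runtime = 10 h/week × 7 weeks = 70 h
immersion water heater: 2.56 kW × 70 h = 179.2 kWh
Total energy = 184.606666… kWh
Cost = 184.606666… × €0.29 = €53.54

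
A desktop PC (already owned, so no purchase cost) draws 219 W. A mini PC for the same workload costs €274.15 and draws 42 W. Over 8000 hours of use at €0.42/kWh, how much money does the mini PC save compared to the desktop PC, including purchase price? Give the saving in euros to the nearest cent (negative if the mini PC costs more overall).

desktop PC: €0.00 + (219/1000) kW × 8000 h × €0.42 = €0.00 + €735.84 = €735.84
mini PC: €274.15 + (42/1000) kW × 8000 h × €0.42 = €274.15 + €141.12 = €415.27
Saving = €735.84 − €415.27 = €320.57

€320.57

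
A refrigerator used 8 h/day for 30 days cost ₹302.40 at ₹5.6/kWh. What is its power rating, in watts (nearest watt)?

225 W

Energy = ₹302.40 ÷ ₹5.6/kWh = 54 kWh
Runtime = 8 h/day × 30 days = 240 h
Power = 54 kWh ÷ 240 h = 0.225 kW = 225 W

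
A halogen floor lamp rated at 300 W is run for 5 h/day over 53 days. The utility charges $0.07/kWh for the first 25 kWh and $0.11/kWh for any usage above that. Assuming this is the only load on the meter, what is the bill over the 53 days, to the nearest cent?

$7.75

Runtime = 5 h/day × 53 days = 265 h
Energy = 0.3 kW × 265 h = 79.5 kWh
Tier 1 (0–25 kWh): 25 × $0.07 = $1.75
Above 25 kWh: 54.5 × $0.11 = $5.995
Bill = $7.75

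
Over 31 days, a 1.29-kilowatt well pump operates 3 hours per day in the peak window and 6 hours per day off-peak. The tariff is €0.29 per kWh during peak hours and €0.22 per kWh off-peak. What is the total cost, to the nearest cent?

€87.58

Peak energy = 1.29 kW × 3 h × 31 = 119.97 kWh
Off-peak energy = 1.29 kW × 6 h × 31 = 239.94 kWh
Cost = 119.97 × €0.29 + 239.94 × €0.22 = €34.7913 + €52.7868 = €87.58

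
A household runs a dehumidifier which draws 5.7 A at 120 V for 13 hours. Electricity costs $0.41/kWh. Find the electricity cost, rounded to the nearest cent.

Power = 5.7 A × 120 V = 684 W = 0.684 kW
Energy = 0.684 kW × 13 h = 8.892 kWh
Cost = 8.892 kWh × $0.41/kWh = $3.65

$3.65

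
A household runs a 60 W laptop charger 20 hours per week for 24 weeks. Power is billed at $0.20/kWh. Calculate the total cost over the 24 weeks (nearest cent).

Runtime = 20 h/week × 24 weeks = 480 h
Energy = 0.06 kW × 480 h = 28.8 kWh
Cost = 28.8 kWh × $0.20/kWh = $5.76

$5.76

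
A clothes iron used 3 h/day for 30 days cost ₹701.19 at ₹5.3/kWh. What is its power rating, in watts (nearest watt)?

Energy = ₹701.19 ÷ ₹5.3/kWh = 132.3 kWh
Runtime = 3 h/day × 30 days = 90 h
Power = 132.3 kWh ÷ 90 h = 1.47 kW = 1470 W

1470 W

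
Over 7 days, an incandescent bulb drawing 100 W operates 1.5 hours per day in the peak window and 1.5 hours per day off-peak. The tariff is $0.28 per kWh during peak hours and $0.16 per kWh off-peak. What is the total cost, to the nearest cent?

$0.46

Peak energy = 0.1 kW × 1.5 h × 7 = 1.05 kWh
Off-peak energy = 0.1 kW × 1.5 h × 7 = 1.05 kWh
Cost = 1.05 × $0.28 + 1.05 × $0.16 = $0.294 + $0.168 = $0.46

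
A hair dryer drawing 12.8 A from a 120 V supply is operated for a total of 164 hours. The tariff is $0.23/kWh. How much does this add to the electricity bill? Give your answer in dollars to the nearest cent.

Power = 12.8 A × 120 V = 1536 W = 1.536 kW
Energy = 1.536 kW × 164 h = 251.904 kWh
Cost = 251.904 kWh × $0.23/kWh = $57.94

$57.94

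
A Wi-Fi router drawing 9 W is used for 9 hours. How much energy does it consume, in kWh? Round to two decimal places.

0.08 kWh

Energy = 0.009 kW × 9 h = 0.081 kWh ≈ 0.08 kWh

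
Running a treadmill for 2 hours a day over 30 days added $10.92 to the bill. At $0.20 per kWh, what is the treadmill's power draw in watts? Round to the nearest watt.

Energy = $10.92 ÷ $0.20/kWh = 54.6 kWh
Runtime = 2 h/day × 30 days = 60 h
Power = 54.6 kWh ÷ 60 h = 0.91 kW = 910 W

910 W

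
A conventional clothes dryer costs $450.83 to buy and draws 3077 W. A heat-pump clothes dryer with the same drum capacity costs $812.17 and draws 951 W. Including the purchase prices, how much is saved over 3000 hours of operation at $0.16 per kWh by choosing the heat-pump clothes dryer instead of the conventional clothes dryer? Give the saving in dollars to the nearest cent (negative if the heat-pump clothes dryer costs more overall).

$659.14

conventional clothes dryer: $450.83 + (3077/1000) kW × 3000 h × $0.16 = $450.83 + $1476.96 = $1927.79
heat-pump clothes dryer: $812.17 + (951/1000) kW × 3000 h × $0.16 = $812.17 + $456.48 = $1268.65
Saving = $1927.79 − $1268.65 = $659.14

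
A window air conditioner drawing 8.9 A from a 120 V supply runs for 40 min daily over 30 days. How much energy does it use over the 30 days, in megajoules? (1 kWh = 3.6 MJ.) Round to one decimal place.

76.9 MJ

Power = 8.9 A × 120 V = 1068 W = 1.068 kW
Runtime = 40 min × 30 = 1200 min = 20 h
Energy = 1.068 kW × 20 h = 21.36 kWh
= 21.36 × 3.6 MJ = 76.9 MJ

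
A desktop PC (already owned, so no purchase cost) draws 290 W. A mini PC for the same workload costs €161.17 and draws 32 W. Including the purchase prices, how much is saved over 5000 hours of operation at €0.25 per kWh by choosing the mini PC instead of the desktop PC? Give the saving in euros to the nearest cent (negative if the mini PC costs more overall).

desktop PC: €0.00 + (290/1000) kW × 5000 h × €0.25 = €0.00 + €362.5 = €362.5
mini PC: €161.17 + (32/1000) kW × 5000 h × €0.25 = €161.17 + €40 = €201.17
Saving = €362.5 − €201.17 = €161.33

€161.33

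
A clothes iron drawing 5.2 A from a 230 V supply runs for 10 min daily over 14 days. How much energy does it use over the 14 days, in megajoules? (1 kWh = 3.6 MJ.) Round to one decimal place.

10.0 MJ

Power = 5.2 A × 230 V = 1196 W = 1.196 kW
Runtime = 10 min × 14 = 140 min = 2.333333… h
Energy = 1.196 kW × 2.333333… h = 2.790666… kWh
= 2.790666… × 3.6 MJ = 10.0 MJ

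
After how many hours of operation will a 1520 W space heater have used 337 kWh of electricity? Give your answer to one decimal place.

221.7 h

Hours = 337 kWh ÷ 1.52 kW = 221.7 h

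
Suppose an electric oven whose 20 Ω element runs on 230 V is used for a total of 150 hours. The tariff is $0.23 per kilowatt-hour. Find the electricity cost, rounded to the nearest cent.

$91.25

Power = V²/R = 230²/20 = 2645 W = 2.645 kW
Energy = 2.645 kW × 150 h = 396.75 kWh
Cost = 396.75 kWh × $0.23/kWh = $91.25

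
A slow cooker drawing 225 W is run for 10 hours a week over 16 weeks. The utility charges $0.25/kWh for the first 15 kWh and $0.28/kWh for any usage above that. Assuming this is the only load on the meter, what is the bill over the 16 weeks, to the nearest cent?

Runtime = 10 h/week × 16 weeks = 160 h
Energy = 0.225 kW × 160 h = 36 kWh
Tier 1 (0–15 kWh): 15 × $0.25 = $3.75
Above 15 kWh: 21 × $0.28 = $5.88
Bill = $9.63

$9.63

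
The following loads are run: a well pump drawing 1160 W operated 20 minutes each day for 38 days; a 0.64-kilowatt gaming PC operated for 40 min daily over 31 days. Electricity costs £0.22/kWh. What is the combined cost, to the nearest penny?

£6.14

well pump: Runtime = 20 min × 38 = 760 min = 12.666666… h
well pump: 1.16 kW × 12.666666… h = 14.693333… kWh
gaming PC: Runtime = 40 min × 31 = 1240 min = 20.666666… h
gaming PC: 0.64 kW × 20.666666… h = 13.226666… kWh
Total energy = 27.92 kWh
Cost = 27.92 × £0.22 = £6.14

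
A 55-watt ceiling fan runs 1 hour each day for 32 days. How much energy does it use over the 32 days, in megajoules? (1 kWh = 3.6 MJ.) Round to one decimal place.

Runtime = 1 h/day × 32 days = 32 h
Energy = 0.055 kW × 32 h = 1.76 kWh
= 1.76 × 3.6 MJ = 6.3 MJ

6.3 MJ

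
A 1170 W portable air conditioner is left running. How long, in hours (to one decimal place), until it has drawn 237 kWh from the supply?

Hours = 237 kWh ÷ 1.17 kW = 202.6 h

202.6 h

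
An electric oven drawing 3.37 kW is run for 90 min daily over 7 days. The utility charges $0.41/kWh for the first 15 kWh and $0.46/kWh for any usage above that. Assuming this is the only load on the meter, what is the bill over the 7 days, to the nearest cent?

$15.53

Runtime = 90 min × 7 = 630 min = 10.5 h
Energy = 3.37 kW × 10.5 h = 35.385 kWh
Tier 1 (0–15 kWh): 15 × $0.41 = $6.15
Above 15 kWh: 20.385 × $0.46 = $9.3771
Bill = $15.53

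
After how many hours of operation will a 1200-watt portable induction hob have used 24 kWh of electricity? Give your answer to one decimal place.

20.0 h

Hours = 24 kWh ÷ 1.2 kW = 20.0 h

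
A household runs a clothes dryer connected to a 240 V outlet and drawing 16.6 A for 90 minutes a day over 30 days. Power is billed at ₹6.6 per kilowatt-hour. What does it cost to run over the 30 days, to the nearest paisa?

₹1183.25

Power = 16.6 A × 240 V = 3984 W = 3.984 kW
Runtime = 90 min × 30 = 2700 min = 45 h
Energy = 3.984 kW × 45 h = 179.28 kWh
Cost = 179.28 kWh × ₹6.6/kWh = ₹1183.25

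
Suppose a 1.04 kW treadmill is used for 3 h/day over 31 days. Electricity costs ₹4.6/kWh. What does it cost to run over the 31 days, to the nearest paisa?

₹444.91

Runtime = 3 h/day × 31 days = 93 h
Energy = 1.04 kW × 93 h = 96.72 kWh
Cost = 96.72 kWh × ₹4.6/kWh = ₹444.91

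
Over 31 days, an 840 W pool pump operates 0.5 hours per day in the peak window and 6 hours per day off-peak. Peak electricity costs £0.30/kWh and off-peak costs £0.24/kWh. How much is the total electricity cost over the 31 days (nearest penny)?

Peak energy = 0.84 kW × 0.5 h × 31 = 13.02 kWh
Off-peak energy = 0.84 kW × 6 h × 31 = 156.24 kWh
Cost = 13.02 × £0.30 + 156.24 × £0.24 = £3.906 + £37.4976 = £41.40

£41.40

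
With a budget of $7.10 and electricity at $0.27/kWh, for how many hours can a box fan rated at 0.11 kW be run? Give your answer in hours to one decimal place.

Energy available = $7.10 ÷ $0.27/kWh = 26.2963 kWh
Hours = 26.2963 kWh ÷ 0.11 kW = 239.1 h

239.1 h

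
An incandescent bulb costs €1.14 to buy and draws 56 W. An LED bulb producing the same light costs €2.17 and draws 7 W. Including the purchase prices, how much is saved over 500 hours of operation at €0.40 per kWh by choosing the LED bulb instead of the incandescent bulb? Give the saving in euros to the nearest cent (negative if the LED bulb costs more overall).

€8.77

incandescent bulb: €1.14 + (56/1000) kW × 500 h × €0.40 = €1.14 + €11.2 = €12.34
LED bulb: €2.17 + (7/1000) kW × 500 h × €0.40 = €2.17 + €1.4 = €3.57
Saving = €12.34 − €3.57 = €8.77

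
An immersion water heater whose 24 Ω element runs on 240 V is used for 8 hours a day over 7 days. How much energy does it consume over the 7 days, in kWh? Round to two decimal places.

Power = V²/R = 240²/24 = 2400 W = 2.4 kW
Runtime = 8 h/day × 7 days = 56 h
Energy = 2.4 kW × 56 h = 134.4 kWh

134.40 kWh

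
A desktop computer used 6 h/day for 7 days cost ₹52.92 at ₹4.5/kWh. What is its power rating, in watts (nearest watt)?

Energy = ₹52.92 ÷ ₹4.5/kWh = 11.76 kWh
Runtime = 6 h/day × 7 days = 42 h
Power = 11.76 kWh ÷ 42 h = 0.28 kW = 280 W

280 W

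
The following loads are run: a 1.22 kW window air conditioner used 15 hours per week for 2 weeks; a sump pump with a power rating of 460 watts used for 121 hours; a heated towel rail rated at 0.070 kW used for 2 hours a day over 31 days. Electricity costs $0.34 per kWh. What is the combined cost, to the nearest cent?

window air conditioner: Runtime = 15 h/week × 2 weeks = 30 h
window air conditioner: 1.22 kW × 30 h = 36.6 kWh
sump pump: 0.46 kW × 121 h = 55.66 kWh
heated towel rail: Runtime = 2 h/day × 31 days = 62 h
heated towel rail: 0.07 kW × 62 h = 4.34 kWh
Total energy = 96.6 kWh
Cost = 96.6 × $0.34 = $32.84

$32.84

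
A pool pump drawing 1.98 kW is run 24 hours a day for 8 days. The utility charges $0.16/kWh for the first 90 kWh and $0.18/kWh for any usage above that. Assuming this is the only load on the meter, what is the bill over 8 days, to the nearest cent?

$66.63

Runtime = 24 h × 8 = 192 h
Energy = 1.98 kW × 192 h = 380.16 kWh
Tier 1 (0–90 kWh): 90 × $0.16 = $14.4
Above 90 kWh: 290.16 × $0.18 = $52.2288
Bill = $66.63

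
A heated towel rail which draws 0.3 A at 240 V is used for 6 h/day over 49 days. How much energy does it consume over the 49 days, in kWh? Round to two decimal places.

Power = 0.3 A × 240 V = 72 W = 0.072 kW
Runtime = 6 h/day × 49 days = 294 h
Energy = 0.072 kW × 294 h = 21.168 kWh ≈ 21.17 kWh

21.17 kWh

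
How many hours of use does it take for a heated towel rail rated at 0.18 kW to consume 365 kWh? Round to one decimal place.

2027.8 h

Hours = 365 kWh ÷ 0.18 kW = 2027.8 h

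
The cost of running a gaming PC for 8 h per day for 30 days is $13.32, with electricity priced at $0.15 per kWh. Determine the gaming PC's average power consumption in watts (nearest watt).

370 W

Energy = $13.32 ÷ $0.15/kWh = 88.8 kWh
Runtime = 8 h/day × 30 days = 240 h
Power = 88.8 kWh ÷ 240 h = 0.37 kW = 370 W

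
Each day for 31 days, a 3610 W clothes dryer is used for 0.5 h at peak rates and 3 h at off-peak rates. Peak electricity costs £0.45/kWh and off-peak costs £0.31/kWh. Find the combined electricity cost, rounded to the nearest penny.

£129.26

Peak energy = 3.61 kW × 0.5 h × 31 = 55.955 kWh
Off-peak energy = 3.61 kW × 3 h × 31 = 335.73 kWh
Cost = 55.955 × £0.45 + 335.73 × £0.31 = £25.17975 + £104.0763 = £129.26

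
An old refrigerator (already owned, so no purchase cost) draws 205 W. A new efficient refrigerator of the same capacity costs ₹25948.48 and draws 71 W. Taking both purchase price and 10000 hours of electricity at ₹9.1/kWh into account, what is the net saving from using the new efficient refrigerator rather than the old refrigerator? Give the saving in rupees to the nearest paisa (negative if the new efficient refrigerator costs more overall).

old refrigerator: ₹0.00 + (205/1000) kW × 10000 h × ₹9.1 = ₹0.00 + ₹18655 = ₹18655
new efficient refrigerator: ₹25948.48 + (71/1000) kW × 10000 h × ₹9.1 = ₹25948.48 + ₹6461 = ₹32409.48
Saving = ₹18655 − ₹32409.48 = −₹13754.48

-₹13754.48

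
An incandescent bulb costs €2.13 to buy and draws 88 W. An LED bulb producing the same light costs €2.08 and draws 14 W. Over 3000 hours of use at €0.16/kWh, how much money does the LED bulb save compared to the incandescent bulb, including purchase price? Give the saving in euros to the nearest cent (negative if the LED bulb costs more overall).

incandescent bulb: €2.13 + (88/1000) kW × 3000 h × €0.16 = €2.13 + €42.24 = €44.37
LED bulb: €2.08 + (14/1000) kW × 3000 h × €0.16 = €2.08 + €6.72 = €8.8
Saving = €44.37 − €8.8 = €35.57

€35.57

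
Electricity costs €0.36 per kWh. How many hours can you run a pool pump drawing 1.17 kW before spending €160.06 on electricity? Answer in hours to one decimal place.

380.0 h

Energy available = €160.06 ÷ €0.36/kWh = 444.6111 kWh
Hours = 444.6111 kWh ÷ 1.17 kW = 380.0 h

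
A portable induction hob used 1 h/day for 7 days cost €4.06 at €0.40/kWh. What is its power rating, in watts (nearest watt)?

Energy = €4.06 ÷ €0.40/kWh = 10.15 kWh
Runtime = 1 h/day × 7 days = 7 h
Power = 10.15 kWh ÷ 7 h = 1.45 kW = 1450 W

1450 W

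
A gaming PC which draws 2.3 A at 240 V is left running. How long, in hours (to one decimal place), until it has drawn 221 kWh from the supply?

Power = 2.3 A × 240 V = 552 W = 0.552 kW
Hours = 221 kWh ÷ 0.552 kW = 400.4 h

400.4 h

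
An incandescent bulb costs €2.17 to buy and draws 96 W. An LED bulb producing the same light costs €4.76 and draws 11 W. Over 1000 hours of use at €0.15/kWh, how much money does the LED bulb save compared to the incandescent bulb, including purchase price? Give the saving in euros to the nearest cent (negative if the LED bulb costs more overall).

€10.16

incandescent bulb: €2.17 + (96/1000) kW × 1000 h × €0.15 = €2.17 + €14.4 = €16.57
LED bulb: €4.76 + (11/1000) kW × 1000 h × €0.15 = €4.76 + €1.65 = €6.41
Saving = €16.57 − €6.41 = €10.16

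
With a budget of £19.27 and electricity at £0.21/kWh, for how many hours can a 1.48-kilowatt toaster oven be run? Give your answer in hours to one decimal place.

62.0 h

Energy available = £19.27 ÷ £0.21/kWh = 91.7619 kWh
Hours = 91.7619 kWh ÷ 1.48 kW = 62.0 h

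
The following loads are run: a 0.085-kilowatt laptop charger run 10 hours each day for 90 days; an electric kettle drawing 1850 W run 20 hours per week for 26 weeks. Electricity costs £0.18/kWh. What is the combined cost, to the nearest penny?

laptop charger: Runtime = 10 h/day × 90 days = 900 h
laptop charger: 0.085 kW × 900 h = 76.5 kWh
electric kettle: Runtime = 20 h/week × 26 weeks = 520 h
electric kettle: 1.85 kW × 520 h = 962 kWh
Total energy = 1038.5 kWh
Cost = 1038.5 × £0.18 = £186.93

£186.93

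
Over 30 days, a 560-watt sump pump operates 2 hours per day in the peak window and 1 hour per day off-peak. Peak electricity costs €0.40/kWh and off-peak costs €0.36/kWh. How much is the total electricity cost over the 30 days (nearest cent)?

Peak energy = 0.56 kW × 2 h × 30 = 33.6 kWh
Off-peak energy = 0.56 kW × 1 h × 30 = 16.8 kWh
Cost = 33.6 × €0.40 + 16.8 × €0.36 = €13.44 + €6.048 = €19.49

€19.49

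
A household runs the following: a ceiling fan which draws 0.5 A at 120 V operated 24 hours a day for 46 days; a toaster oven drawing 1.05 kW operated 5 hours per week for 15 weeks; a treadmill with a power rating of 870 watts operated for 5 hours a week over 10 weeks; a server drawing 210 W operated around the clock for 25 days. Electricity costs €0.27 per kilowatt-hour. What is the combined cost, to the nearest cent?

ceiling fan: Power = 0.5 A × 120 V = 60 W = 0.06 kW
ceiling fan: Runtime = 24 h × 46 = 1104 h
ceiling fan: 0.06 kW × 1104 h = 66.24 kWh
toaster oven: Runtime = 5 h/week × 15 weeks = 75 h
toaster oven: 1.05 kW × 75 h = 78.75 kWh
treadmill: Runtime = 5 h/week × 10 weeks = 50 h
treadmill: 0.87 kW × 50 h = 43.5 kWh
server: Runtime = 24 h × 25 = 600 h
server: 0.21 kW × 600 h = 126 kWh
Total energy = 314.49 kWh
Cost = 314.49 × €0.27 = €84.91

€84.91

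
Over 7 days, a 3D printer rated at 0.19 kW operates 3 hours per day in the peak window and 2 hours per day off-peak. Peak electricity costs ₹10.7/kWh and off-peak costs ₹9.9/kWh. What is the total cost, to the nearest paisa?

₹69.03

Peak energy = 0.19 kW × 3 h × 7 = 3.99 kWh
Off-peak energy = 0.19 kW × 2 h × 7 = 2.66 kWh
Cost = 3.99 × ₹10.7 + 2.66 × ₹9.9 = ₹42.693 + ₹26.334 = ₹69.03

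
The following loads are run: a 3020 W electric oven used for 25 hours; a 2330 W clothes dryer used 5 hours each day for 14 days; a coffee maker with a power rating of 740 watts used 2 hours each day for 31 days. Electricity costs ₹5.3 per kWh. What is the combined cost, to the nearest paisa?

₹1507.74

electric oven: 3.02 kW × 25 h = 75.5 kWh
clothes dryer: Runtime = 5 h/day × 14 days = 70 h
clothes dryer: 2.33 kW × 70 h = 163.1 kWh
coffee maker: Runtime = 2 h/day × 31 days = 62 h
coffee maker: 0.74 kW × 62 h = 45.88 kWh
Total energy = 284.48 kWh
Cost = 284.48 × ₹5.3 = ₹1507.74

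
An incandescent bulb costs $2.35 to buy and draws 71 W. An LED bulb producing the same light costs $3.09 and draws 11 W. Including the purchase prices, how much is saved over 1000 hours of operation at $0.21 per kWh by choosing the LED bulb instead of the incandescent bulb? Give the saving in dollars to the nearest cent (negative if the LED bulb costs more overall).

incandescent bulb: $2.35 + (71/1000) kW × 1000 h × $0.21 = $2.35 + $14.91 = $17.26
LED bulb: $3.09 + (11/1000) kW × 1000 h × $0.21 = $3.09 + $2.31 = $5.4
Saving = $17.26 − $5.4 = $11.86

$11.86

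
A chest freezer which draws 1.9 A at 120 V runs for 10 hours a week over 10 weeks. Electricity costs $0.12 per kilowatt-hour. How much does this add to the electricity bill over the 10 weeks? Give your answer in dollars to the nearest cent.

Power = 1.9 A × 120 V = 228 W = 0.228 kW
Runtime = 10 h/week × 10 weeks = 100 h
Energy = 0.228 kW × 100 h = 22.8 kWh
Cost = 22.8 kWh × $0.12/kWh = $2.74

$2.74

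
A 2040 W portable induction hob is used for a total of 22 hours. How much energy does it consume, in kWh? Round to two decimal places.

Energy = 2.04 kW × 22 h = 44.88 kWh

44.88 kWh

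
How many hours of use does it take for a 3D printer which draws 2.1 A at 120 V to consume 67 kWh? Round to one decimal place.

Power = 2.1 A × 120 V = 252 W = 0.252 kW
Hours = 67 kWh ÷ 0.252 kW = 265.9 h

265.9 h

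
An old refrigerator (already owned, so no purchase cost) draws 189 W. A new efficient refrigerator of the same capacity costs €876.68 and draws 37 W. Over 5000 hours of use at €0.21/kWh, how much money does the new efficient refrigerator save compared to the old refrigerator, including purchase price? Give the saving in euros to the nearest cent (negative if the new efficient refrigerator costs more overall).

-€717.08

old refrigerator: €0.00 + (189/1000) kW × 5000 h × €0.21 = €0.00 + €198.45 = €198.45
new efficient refrigerator: €876.68 + (37/1000) kW × 5000 h × €0.21 = €876.68 + €38.85 = €915.53
Saving = €198.45 − €915.53 = −€717.08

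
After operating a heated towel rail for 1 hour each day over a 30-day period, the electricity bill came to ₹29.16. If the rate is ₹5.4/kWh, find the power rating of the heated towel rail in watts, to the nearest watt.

Energy = ₹29.16 ÷ ₹5.4/kWh = 5.4 kWh
Runtime = 1 h/day × 30 days = 30 h
Power = 5.4 kWh ÷ 30 h = 0.18 kW = 180 W

180 W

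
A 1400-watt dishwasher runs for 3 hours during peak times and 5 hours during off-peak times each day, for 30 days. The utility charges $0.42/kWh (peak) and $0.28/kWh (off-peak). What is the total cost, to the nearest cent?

$111.72

Peak energy = 1.4 kW × 3 h × 30 = 126 kWh
Off-peak energy = 1.4 kW × 5 h × 30 = 210 kWh
Cost = 126 × $0.42 + 210 × $0.28 = $52.92 + $58.8 = $111.72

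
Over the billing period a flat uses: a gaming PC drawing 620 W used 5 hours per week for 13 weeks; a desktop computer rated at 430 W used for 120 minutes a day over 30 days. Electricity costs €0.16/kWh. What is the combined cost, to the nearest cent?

€10.58

gaming PC: Runtime = 5 h/week × 13 weeks = 65 h
gaming PC: 0.62 kW × 65 h = 40.3 kWh
desktop computer: Runtime = 120 min × 30 = 3600 min = 60 h
desktop computer: 0.43 kW × 60 h = 25.8 kWh
Total energy = 66.1 kWh
Cost = 66.1 × €0.16 = €10.58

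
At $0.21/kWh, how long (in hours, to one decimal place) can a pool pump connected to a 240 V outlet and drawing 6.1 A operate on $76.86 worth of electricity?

250.0 h

Power = 6.1 A × 240 V = 1464 W = 1.464 kW
Energy available = $76.86 ÷ $0.21/kWh = 366 kWh
Hours = 366 kWh ÷ 1.464 kW = 250.0 h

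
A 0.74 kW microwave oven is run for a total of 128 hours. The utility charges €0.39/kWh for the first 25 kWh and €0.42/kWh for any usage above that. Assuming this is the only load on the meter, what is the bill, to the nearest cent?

€39.03

Energy = 0.74 kW × 128 h = 94.72 kWh
Tier 1 (0–25 kWh): 25 × €0.39 = €9.75
Above 25 kWh: 69.72 × €0.42 = €29.2824
Bill = €39.03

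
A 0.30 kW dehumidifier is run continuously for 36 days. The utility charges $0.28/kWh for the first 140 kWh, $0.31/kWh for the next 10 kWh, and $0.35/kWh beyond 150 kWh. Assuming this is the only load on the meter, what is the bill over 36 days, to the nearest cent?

$80.52

Runtime = 24 h × 36 = 864 h
Energy = 0.3 kW × 864 h = 259.2 kWh
Tier 1 (0–140 kWh): 140 × $0.28 = $39.2
Tier 2 (140–150 kWh): 10 × $0.31 = $3.1
Above 150 kWh: 109.2 × $0.35 = $38.22
Bill = $80.52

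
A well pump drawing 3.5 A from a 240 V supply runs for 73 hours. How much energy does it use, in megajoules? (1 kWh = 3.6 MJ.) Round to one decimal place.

220.8 MJ

Power = 3.5 A × 240 V = 840 W = 0.84 kW
Energy = 0.84 kW × 73 h = 61.32 kWh
= 61.32 × 3.6 MJ = 220.8 MJ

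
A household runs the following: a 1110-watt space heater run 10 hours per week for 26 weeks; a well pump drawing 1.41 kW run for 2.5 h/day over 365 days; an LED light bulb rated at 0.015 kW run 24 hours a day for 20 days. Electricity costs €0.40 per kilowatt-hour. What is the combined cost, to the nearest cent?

space heater: Runtime = 10 h/week × 26 weeks = 260 h
space heater: 1.11 kW × 260 h = 288.6 kWh
well pump: Runtime = 2.5 h/day × 365 days = 912.5 h
well pump: 1.41 kW × 912.5 h = 1286.625 kWh
LED light bulb: Runtime = 24 h × 20 = 480 h
LED light bulb: 0.015 kW × 480 h = 7.2 kWh
Total energy = 1582.425 kWh
Cost = 1582.425 × €0.40 = €632.97

€632.97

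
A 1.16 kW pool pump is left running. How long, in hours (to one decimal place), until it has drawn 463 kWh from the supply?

399.1 h

Hours = 463 kWh ÷ 1.16 kW = 399.1 h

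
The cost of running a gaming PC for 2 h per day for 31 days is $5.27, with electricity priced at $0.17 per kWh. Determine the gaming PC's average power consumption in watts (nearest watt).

500 W

Energy = $5.27 ÷ $0.17/kWh = 31 kWh
Runtime = 2 h/day × 31 days = 62 h
Power = 31 kWh ÷ 62 h = 0.5 kW = 500 W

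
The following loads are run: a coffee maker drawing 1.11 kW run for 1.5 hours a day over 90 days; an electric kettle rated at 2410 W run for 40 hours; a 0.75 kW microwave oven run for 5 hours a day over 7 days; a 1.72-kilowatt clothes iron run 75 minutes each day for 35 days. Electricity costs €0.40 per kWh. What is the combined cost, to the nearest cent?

€139.10

coffee maker: Runtime = 1.5 h/day × 90 days = 135 h
coffee maker: 1.11 kW × 135 h = 149.85 kWh
electric kettle: 2.41 kW × 40 h = 96.4 kWh
microwave oven: Runtime = 5 h/day × 7 days = 35 h
microwave oven: 0.75 kW × 35 h = 26.25 kWh
clothes iron: Runtime = 75 min × 35 = 2625 min = 43.75 h
clothes iron: 1.72 kW × 43.75 h = 75.25 kWh
Total energy = 347.75 kWh
Cost = 347.75 × €0.40 = €139.10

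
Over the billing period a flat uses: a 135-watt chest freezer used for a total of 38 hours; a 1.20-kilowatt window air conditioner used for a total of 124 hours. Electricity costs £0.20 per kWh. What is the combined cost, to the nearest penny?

£30.79

chest freezer: 0.135 kW × 38 h = 5.13 kWh
window air conditioner: 1.2 kW × 124 h = 148.8 kWh
Total energy = 153.93 kWh
Cost = 153.93 × £0.20 = £30.79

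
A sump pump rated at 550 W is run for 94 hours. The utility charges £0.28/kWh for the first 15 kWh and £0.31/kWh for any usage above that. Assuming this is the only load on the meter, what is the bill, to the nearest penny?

£15.58

Energy = 0.55 kW × 94 h = 51.7 kWh
Tier 1 (0–15 kWh): 15 × £0.28 = £4.2
Above 15 kWh: 36.7 × £0.31 = £11.377
Bill = £15.58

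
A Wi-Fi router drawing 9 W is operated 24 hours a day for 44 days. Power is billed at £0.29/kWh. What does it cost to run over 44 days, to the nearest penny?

£2.76

Runtime = 24 h × 44 = 1056 h
Energy = 0.009 kW × 1056 h = 9.504 kWh
Cost = 9.504 kWh × £0.29/kWh = £2.76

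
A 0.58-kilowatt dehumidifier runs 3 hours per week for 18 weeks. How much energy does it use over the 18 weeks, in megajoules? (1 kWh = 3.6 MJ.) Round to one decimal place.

112.8 MJ

Runtime = 3 h/week × 18 weeks = 54 h
Energy = 0.58 kW × 54 h = 31.32 kWh
= 31.32 × 3.6 MJ = 112.8 MJ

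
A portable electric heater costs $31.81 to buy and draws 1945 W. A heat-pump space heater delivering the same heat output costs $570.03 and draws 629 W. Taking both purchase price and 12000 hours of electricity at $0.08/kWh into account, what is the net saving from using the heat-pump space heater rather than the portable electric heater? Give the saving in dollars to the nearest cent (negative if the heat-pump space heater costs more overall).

portable electric heater: $31.81 + (1945/1000) kW × 12000 h × $0.08 = $31.81 + $1867.2 = $1899.01
heat-pump space heater: $570.03 + (629/1000) kW × 12000 h × $0.08 = $570.03 + $603.84 = $1173.87
Saving = $1899.01 − $1173.87 = $725.14

$725.14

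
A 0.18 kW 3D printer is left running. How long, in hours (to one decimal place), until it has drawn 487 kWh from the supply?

2705.6 h

Hours = 487 kWh ÷ 0.18 kW = 2705.6 h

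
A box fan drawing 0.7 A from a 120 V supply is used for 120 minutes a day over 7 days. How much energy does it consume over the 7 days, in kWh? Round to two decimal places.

Power = 0.7 A × 120 V = 84 W = 0.084 kW
Runtime = 120 min × 7 = 840 min = 14 h
Energy = 0.084 kW × 14 h = 1.176 kWh ≈ 1.18 kWh

1.18 kWh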